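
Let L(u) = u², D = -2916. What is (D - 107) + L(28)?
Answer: -2239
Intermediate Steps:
(D - 107) + L(28) = (-2916 - 107) + 28² = -3023 + 784 = -2239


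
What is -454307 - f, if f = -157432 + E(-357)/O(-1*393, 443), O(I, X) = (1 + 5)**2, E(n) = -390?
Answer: -1781185/6 ≈ -2.9686e+5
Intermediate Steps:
O(I, X) = 36 (O(I, X) = 6**2 = 36)
f = -944657/6 (f = -157432 - 390/36 = -157432 - 390*1/36 = -157432 - 65/6 = -944657/6 ≈ -1.5744e+5)
-454307 - f = -454307 - 1*(-944657/6) = -454307 + 944657/6 = -1781185/6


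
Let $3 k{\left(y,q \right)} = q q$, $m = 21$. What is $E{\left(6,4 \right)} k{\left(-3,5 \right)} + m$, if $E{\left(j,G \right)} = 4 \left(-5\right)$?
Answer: $- \frac{437}{3} \approx -145.67$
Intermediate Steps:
$E{\left(j,G \right)} = -20$
$k{\left(y,q \right)} = \frac{q^{2}}{3}$ ($k{\left(y,q \right)} = \frac{q q}{3} = \frac{q^{2}}{3}$)
$E{\left(6,4 \right)} k{\left(-3,5 \right)} + m = - 20 \frac{5^{2}}{3} + 21 = - 20 \cdot \frac{1}{3} \cdot 25 + 21 = \left(-20\right) \frac{25}{3} + 21 = - \frac{500}{3} + 21 = - \frac{437}{3}$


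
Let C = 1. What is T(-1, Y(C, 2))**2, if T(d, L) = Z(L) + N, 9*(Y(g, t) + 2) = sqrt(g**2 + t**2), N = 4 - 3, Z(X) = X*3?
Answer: (-15 + sqrt(5))**2/9 ≈ 18.102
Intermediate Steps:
Z(X) = 3*X
N = 1
Y(g, t) = -2 + sqrt(g**2 + t**2)/9
T(d, L) = 1 + 3*L (T(d, L) = 3*L + 1 = 1 + 3*L)
T(-1, Y(C, 2))**2 = (1 + 3*(-2 + sqrt(1**2 + 2**2)/9))**2 = (1 + 3*(-2 + sqrt(1 + 4)/9))**2 = (1 + 3*(-2 + sqrt(5)/9))**2 = (1 + (-6 + sqrt(5)/3))**2 = (-5 + sqrt(5)/3)**2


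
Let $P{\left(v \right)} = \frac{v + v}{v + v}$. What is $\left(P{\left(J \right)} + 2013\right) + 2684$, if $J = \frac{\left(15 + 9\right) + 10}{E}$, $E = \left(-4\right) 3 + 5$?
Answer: $4698$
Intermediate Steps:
$E = -7$ ($E = -12 + 5 = -7$)
$J = - \frac{34}{7}$ ($J = \frac{\left(15 + 9\right) + 10}{-7} = \left(24 + 10\right) \left(- \frac{1}{7}\right) = 34 \left(- \frac{1}{7}\right) = - \frac{34}{7} \approx -4.8571$)
$P{\left(v \right)} = 1$ ($P{\left(v \right)} = \frac{2 v}{2 v} = 2 v \frac{1}{2 v} = 1$)
$\left(P{\left(J \right)} + 2013\right) + 2684 = \left(1 + 2013\right) + 2684 = 2014 + 2684 = 4698$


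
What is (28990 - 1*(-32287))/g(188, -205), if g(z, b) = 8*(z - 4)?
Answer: 61277/1472 ≈ 41.628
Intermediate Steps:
g(z, b) = -32 + 8*z (g(z, b) = 8*(-4 + z) = -32 + 8*z)
(28990 - 1*(-32287))/g(188, -205) = (28990 - 1*(-32287))/(-32 + 8*188) = (28990 + 32287)/(-32 + 1504) = 61277/1472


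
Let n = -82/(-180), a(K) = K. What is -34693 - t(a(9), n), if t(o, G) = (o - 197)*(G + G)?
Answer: -1553477/45 ≈ -34522.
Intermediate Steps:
n = 41/90 (n = -82*(-1/180) = 41/90 ≈ 0.45556)
t(o, G) = 2*G*(-197 + o) (t(o, G) = (-197 + o)*(2*G) = 2*G*(-197 + o))
-34693 - t(a(9), n) = -34693 - 2*41*(-197 + 9)/90 = -34693 - 2*41*(-188)/90 = -34693 - 1*(-7708/45) = -34693 + 7708/45 = -1553477/45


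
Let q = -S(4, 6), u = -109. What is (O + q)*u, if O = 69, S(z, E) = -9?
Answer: -8502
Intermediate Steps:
q = 9 (q = -1*(-9) = 9)
(O + q)*u = (69 + 9)*(-109) = 78*(-109) = -8502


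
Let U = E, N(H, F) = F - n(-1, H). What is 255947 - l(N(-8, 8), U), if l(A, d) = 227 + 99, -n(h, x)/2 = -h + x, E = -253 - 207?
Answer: 255621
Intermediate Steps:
E = -460
n(h, x) = -2*x + 2*h (n(h, x) = -2*(-h + x) = -2*(x - h) = -2*x + 2*h)
N(H, F) = 2 + F + 2*H (N(H, F) = F - (-2*H + 2*(-1)) = F - (-2*H - 2) = F - (-2 - 2*H) = F + (2 + 2*H) = 2 + F + 2*H)
U = -460
l(A, d) = 326
255947 - l(N(-8, 8), U) = 255947 - 1*326 = 255947 - 326 = 255621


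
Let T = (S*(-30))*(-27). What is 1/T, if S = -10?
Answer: -1/8100 ≈ -0.00012346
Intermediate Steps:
T = -8100 (T = -10*(-30)*(-27) = 300*(-27) = -8100)
1/T = 1/(-8100) = -1/8100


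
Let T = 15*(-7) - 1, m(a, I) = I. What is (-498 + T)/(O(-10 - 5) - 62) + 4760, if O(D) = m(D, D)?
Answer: 367124/77 ≈ 4767.8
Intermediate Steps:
O(D) = D
T = -106 (T = -105 - 1 = -106)
(-498 + T)/(O(-10 - 5) - 62) + 4760 = (-498 - 106)/((-10 - 5) - 62) + 4760 = -604/(-15 - 62) + 4760 = -604/(-77) + 4760 = -604*(-1/77) + 4760 = 604/77 + 4760 = 367124/77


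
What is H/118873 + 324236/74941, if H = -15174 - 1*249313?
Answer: 18721985761/8908461493 ≈ 2.1016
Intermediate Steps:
H = -264487 (H = -15174 - 249313 = -264487)
H/118873 + 324236/74941 = -264487/118873 + 324236/74941 = 18721985761/8908461493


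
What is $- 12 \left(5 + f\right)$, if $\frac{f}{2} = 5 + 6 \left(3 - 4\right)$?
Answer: $-36$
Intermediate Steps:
$f = -2$ ($f = 2 \left(5 + 6 \left(3 - 4\right)\right) = 2 \left(5 + 6 \left(-1\right)\right) = 2 \left(5 - 6\right) = 2 \left(-1\right) = -2$)
$- 12 \left(5 + f\right) = - 12 \left(5 - 2\right) = \left(-12\right) 3 = -36$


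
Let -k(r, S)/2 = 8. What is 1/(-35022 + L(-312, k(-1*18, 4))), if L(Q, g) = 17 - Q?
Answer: -1/34693 ≈ -2.8824e-5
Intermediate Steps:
k(r, S) = -16 (k(r, S) = -2*8 = -16)
1/(-35022 + L(-312, k(-1*18, 4))) = 1/(-35022 + (17 - 1*(-312))) = 1/(-35022 + (17 + 312)) = 1/(-35022 + 329) = 1/(-34693) = -1/34693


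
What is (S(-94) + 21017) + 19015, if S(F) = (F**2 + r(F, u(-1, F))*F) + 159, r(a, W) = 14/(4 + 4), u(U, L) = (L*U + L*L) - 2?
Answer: 97725/2 ≈ 48863.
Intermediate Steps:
u(U, L) = -2 + L**2 + L*U (u(U, L) = (L*U + L**2) - 2 = (L**2 + L*U) - 2 = -2 + L**2 + L*U)
r(a, W) = 7/4 (r(a, W) = 14/8 = 14*(1/8) = 7/4)
S(F) = 159 + F**2 + 7*F/4 (S(F) = (F**2 + 7*F/4) + 159 = 159 + F**2 + 7*F/4)
(S(-94) + 21017) + 19015 = ((159 + (-94)**2 + (7/4)*(-94)) + 21017) + 19015 = ((159 + 8836 - 329/2) + 21017) + 19015 = (17661/2 + 21017) + 19015 = 59695/2 + 19015 = 97725/2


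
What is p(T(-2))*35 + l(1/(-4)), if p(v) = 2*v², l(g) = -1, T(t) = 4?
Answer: 1119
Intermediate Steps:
p(T(-2))*35 + l(1/(-4)) = (2*4²)*35 - 1 = (2*16)*35 - 1 = 32*35 - 1 = 1120 - 1 = 1119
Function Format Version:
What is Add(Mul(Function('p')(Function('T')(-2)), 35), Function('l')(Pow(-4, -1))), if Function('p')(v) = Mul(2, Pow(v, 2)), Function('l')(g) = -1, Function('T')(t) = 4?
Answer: 1119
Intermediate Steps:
Add(Mul(Function('p')(Function('T')(-2)), 35), Function('l')(Pow(-4, -1))) = Add(Mul(Mul(2, Pow(4, 2)), 35), -1) = Add(Mul(Mul(2, 16), 35), -1) = Add(Mul(32, 35), -1) = Add(1120, -1) = 1119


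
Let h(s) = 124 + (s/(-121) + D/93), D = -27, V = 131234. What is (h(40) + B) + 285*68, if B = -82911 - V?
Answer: -730100720/3751 ≈ -1.9464e+5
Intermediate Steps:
h(s) = 3835/31 - s/121 (h(s) = 124 + (s/(-121) - 27/93) = 124 + (s*(-1/121) - 27*1/93) = 124 + (-s/121 - 9/31) = 124 + (-9/31 - s/121) = 3835/31 - s/121)
B = -214145 (B = -82911 - 1*131234 = -82911 - 131234 = -214145)
(h(40) + B) + 285*68 = ((3835/31 - 1/121*40) - 214145) + 285*68 = ((3835/31 - 40/121) - 214145) + 19380 = (462795/3751 - 214145) + 19380 = -802795100/3751 + 19380 = -730100720/3751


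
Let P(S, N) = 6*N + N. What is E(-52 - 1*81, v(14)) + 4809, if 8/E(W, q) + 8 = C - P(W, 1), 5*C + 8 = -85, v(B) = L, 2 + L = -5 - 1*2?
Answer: 100984/21 ≈ 4808.8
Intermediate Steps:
P(S, N) = 7*N
L = -9 (L = -2 + (-5 - 1*2) = -2 + (-5 - 2) = -2 - 7 = -9)
v(B) = -9
C = -93/5 (C = -8/5 + (⅕)*(-85) = -8/5 - 17 = -93/5 ≈ -18.600)
E(W, q) = -5/21 (E(W, q) = 8/(-8 + (-93/5 - 7)) = 8/(-8 - 128/5) = 8/(-168/5) = 8*(-5/168) = -5/21)
E(-52 - 1*81, v(14)) + 4809 = -5/21 + 4809 = 100984/21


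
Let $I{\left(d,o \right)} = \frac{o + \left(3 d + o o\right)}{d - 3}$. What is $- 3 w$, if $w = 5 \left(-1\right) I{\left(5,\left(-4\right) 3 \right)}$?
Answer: $\frac{2205}{2} \approx 1102.5$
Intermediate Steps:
$I{\left(d,o \right)} = \frac{o + o^{2} + 3 d}{-3 + d}$ ($I{\left(d,o \right)} = \frac{o + \left(3 d + o^{2}\right)}{-3 + d} = \frac{o + \left(o^{2} + 3 d\right)}{-3 + d} = \frac{o + o^{2} + 3 d}{-3 + d}$)
$w = - \frac{735}{2}$ ($w = 5 \left(-1\right) \frac{\left(-4\right) 3 + \left(\left(-4\right) 3\right)^{2} + 3 \cdot 5}{-3 + 5} = - 5 \frac{-12 + \left(-12\right)^{2} + 15}{2} = - 5 \frac{-12 + 144 + 15}{2} = - 5 \cdot \frac{1}{2} \cdot 147 = \left(-5\right) \frac{147}{2} = - \frac{735}{2} \approx -367.5$)
$- 3 w = \left(-3\right) \left(- \frac{735}{2}\right) = \frac{2205}{2}$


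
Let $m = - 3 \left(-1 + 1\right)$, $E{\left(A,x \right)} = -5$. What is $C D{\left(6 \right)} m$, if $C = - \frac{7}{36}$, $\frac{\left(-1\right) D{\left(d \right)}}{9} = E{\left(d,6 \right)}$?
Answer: $0$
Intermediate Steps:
$D{\left(d \right)} = 45$ ($D{\left(d \right)} = \left(-9\right) \left(-5\right) = 45$)
$m = 0$ ($m = \left(-3\right) 0 = 0$)
$C = - \frac{7}{36}$ ($C = \left(-7\right) \frac{1}{36} = - \frac{7}{36} \approx -0.19444$)
$C D{\left(6 \right)} m = \left(- \frac{7}{36}\right) 45 \cdot 0 = \left(- \frac{35}{4}\right) 0 = 0$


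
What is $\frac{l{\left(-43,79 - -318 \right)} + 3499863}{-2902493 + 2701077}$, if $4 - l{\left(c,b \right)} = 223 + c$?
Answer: $- \frac{3499687}{201416} \approx -17.375$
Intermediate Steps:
$l{\left(c,b \right)} = -219 - c$ ($l{\left(c,b \right)} = 4 - \left(223 + c\right) = -219 - c$)
$\frac{l{\left(-43,79 - -318 \right)} + 3499863}{-2902493 + 2701077} = \frac{\left(-219 - -43\right) + 3499863}{-2902493 + 2701077} = \frac{\left(-219 + 43\right) + 3499863}{-201416} = \left(-176 + 3499863\right) \left(- \frac{1}{201416}\right) = 3499687 \left(- \frac{1}{201416}\right) = - \frac{3499687}{201416}$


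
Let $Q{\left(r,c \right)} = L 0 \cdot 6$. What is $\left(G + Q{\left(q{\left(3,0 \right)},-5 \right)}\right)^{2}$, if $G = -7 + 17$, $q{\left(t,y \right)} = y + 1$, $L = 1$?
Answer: $100$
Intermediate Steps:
$q{\left(t,y \right)} = 1 + y$
$Q{\left(r,c \right)} = 0$ ($Q{\left(r,c \right)} = 1 \cdot 0 \cdot 6 = 0 \cdot 6 = 0$)
$G = 10$
$\left(G + Q{\left(q{\left(3,0 \right)},-5 \right)}\right)^{2} = \left(10 + 0\right)^{2} = 10^{2} = 100$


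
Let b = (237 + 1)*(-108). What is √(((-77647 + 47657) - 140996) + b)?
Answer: I*√196690 ≈ 443.5*I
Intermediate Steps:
b = -25704 (b = 238*(-108) = -25704)
√(((-77647 + 47657) - 140996) + b) = √(((-77647 + 47657) - 140996) - 25704) = √((-29990 - 140996) - 25704) = √(-170986 - 25704) = √(-196690) = I*√196690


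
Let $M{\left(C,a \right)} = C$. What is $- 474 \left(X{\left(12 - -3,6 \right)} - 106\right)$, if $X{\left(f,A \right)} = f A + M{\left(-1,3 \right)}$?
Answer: $8058$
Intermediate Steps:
$X{\left(f,A \right)} = -1 + A f$ ($X{\left(f,A \right)} = f A - 1 = A f - 1 = -1 + A f$)
$- 474 \left(X{\left(12 - -3,6 \right)} - 106\right) = - 474 \left(\left(-1 + 6 \left(12 - -3\right)\right) - 106\right) = - 474 \left(\left(-1 + 6 \left(12 + 3\right)\right) - 106\right) = - 474 \left(\left(-1 + 6 \cdot 15\right) - 106\right) = - 474 \left(\left(-1 + 90\right) - 106\right) = - 474 \left(89 - 106\right) = \left(-474\right) \left(-17\right) = 8058$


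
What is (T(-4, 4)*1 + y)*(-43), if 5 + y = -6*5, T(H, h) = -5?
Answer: 1720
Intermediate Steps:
y = -35 (y = -5 - 6*5 = -5 - 30 = -35)
(T(-4, 4)*1 + y)*(-43) = (-5*1 - 35)*(-43) = (-5 - 35)*(-43) = -40*(-43) = 1720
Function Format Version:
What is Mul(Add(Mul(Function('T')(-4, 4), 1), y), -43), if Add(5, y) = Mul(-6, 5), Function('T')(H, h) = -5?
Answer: 1720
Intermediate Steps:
y = -35 (y = Add(-5, Mul(-6, 5)) = Add(-5, -30) = -35)
Mul(Add(Mul(Function('T')(-4, 4), 1), y), -43) = Mul(Add(Mul(-5, 1), -35), -43) = Mul(Add(-5, -35), -43) = Mul(-40, -43) = 1720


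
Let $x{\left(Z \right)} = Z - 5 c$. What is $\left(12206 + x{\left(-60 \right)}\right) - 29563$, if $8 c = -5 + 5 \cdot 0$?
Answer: $- \frac{139311}{8} \approx -17414.0$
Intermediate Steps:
$c = - \frac{5}{8}$ ($c = \frac{-5 + 5 \cdot 0}{8} = \frac{-5 + 0}{8} = \frac{1}{8} \left(-5\right) = - \frac{5}{8} \approx -0.625$)
$x{\left(Z \right)} = \frac{25}{8} + Z$ ($x{\left(Z \right)} = Z - - \frac{25}{8} = Z + \frac{25}{8} = \frac{25}{8} + Z$)
$\left(12206 + x{\left(-60 \right)}\right) - 29563 = \left(12206 + \left(\frac{25}{8} - 60\right)\right) - 29563 = \left(12206 - \frac{455}{8}\right) - 29563 = \frac{97193}{8} - 29563 = - \frac{139311}{8}$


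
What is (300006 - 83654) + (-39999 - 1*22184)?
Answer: 154169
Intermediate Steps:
(300006 - 83654) + (-39999 - 1*22184) = 216352 + (-39999 - 22184) = 216352 - 62183 = 154169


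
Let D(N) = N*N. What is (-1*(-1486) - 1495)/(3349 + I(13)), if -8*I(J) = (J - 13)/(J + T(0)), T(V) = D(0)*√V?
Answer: -9/3349 ≈ -0.0026874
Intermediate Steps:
D(N) = N²
T(V) = 0 (T(V) = 0²*√V = 0*√V = 0)
I(J) = -(-13 + J)/(8*J) (I(J) = -(J - 13)/(8*(J + 0)) = -(-13 + J)/(8*J))
(-1*(-1486) - 1495)/(3349 + I(13)) = (-1*(-1486) - 1495)/(3349 + (⅛)*(13 - 1*13)/13) = (1486 - 1495)/(3349 + (⅛)*(1/13)*(13 - 13)) = -9/(3349 + (⅛)*(1/13)*0) = -9/(3349 + 0) = -9/3349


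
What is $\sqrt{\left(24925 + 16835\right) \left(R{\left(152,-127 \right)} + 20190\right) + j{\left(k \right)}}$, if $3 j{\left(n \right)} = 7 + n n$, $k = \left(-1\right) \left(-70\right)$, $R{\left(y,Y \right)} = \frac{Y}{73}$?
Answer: $\frac{\sqrt{40434162993969}}{219} \approx 29036.0$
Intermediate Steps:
$R{\left(y,Y \right)} = \frac{Y}{73}$ ($R{\left(y,Y \right)} = Y \frac{1}{73} = \frac{Y}{73}$)
$k = 70$
$j{\left(n \right)} = \frac{7}{3} + \frac{n^{2}}{3}$ ($j{\left(n \right)} = \frac{7 + n n}{3} = \frac{7 + n^{2}}{3} = \frac{7}{3} + \frac{n^{2}}{3}$)
$\sqrt{\left(24925 + 16835\right) \left(R{\left(152,-127 \right)} + 20190\right) + j{\left(k \right)}} = \sqrt{\left(24925 + 16835\right) \left(\frac{1}{73} \left(-127\right) + 20190\right) + \left(\frac{7}{3} + \frac{70^{2}}{3}\right)} = \sqrt{41760 \left(- \frac{127}{73} + 20190\right) + \left(\frac{7}{3} + \frac{1}{3} \cdot 4900\right)} = \sqrt{41760 \cdot \frac{1473743}{73} + \left(\frac{7}{3} + \frac{4900}{3}\right)} = \sqrt{\frac{61543507680}{73} + \frac{4907}{3}} = \sqrt{\frac{184630881251}{219}} = \frac{\sqrt{40434162993969}}{219}$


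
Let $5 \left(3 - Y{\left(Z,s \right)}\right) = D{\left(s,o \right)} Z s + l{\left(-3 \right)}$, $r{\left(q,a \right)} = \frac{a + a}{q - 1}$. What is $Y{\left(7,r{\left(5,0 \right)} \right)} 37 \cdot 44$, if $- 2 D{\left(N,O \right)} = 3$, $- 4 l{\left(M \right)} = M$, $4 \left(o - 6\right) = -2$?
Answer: $\frac{23199}{5} \approx 4639.8$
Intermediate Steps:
$o = \frac{11}{2}$ ($o = 6 + \frac{1}{4} \left(-2\right) = 6 - \frac{1}{2} = \frac{11}{2} \approx 5.5$)
$l{\left(M \right)} = - \frac{M}{4}$
$D{\left(N,O \right)} = - \frac{3}{2}$ ($D{\left(N,O \right)} = \left(- \frac{1}{2}\right) 3 = - \frac{3}{2}$)
$r{\left(q,a \right)} = \frac{2 a}{-1 + q}$
$Y{\left(Z,s \right)} = \frac{57}{20} + \frac{3 Z s}{10}$ ($Y{\left(Z,s \right)} = 3 - \frac{- \frac{3 Z}{2} s - - \frac{3}{4}}{5} = 3 - \frac{- \frac{3 Z s}{2} + \frac{3}{4}}{5} = 3 - \frac{\frac{3}{4} - \frac{3 Z s}{2}}{5} = 3 + \left(- \frac{3}{20} + \frac{3 Z s}{10}\right) = \frac{57}{20} + \frac{3 Z s}{10}$)
$Y{\left(7,r{\left(5,0 \right)} \right)} 37 \cdot 44 = \left(\frac{57}{20} + \frac{3}{10} \cdot 7 \cdot 2 \cdot 0 \frac{1}{-1 + 5}\right) 37 \cdot 44 = \left(\frac{57}{20} + \frac{3}{10} \cdot 7 \cdot 2 \cdot 0 \cdot \frac{1}{4}\right) 37 \cdot 44 = \left(\frac{57}{20} + \frac{3}{10} \cdot 7 \cdot 0\right) 37 \cdot 44 = \left(\frac{57}{20} + 0\right) 37 \cdot 44 = \frac{57}{20} \cdot 37 \cdot 44 = \frac{2109}{20} \cdot 44 = \frac{23199}{5}$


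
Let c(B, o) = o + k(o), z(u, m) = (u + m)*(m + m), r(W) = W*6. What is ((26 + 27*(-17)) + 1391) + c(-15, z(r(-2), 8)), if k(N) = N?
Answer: 830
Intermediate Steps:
r(W) = 6*W
z(u, m) = 2*m*(m + u) (z(u, m) = (m + u)*(2*m) = 2*m*(m + u))
c(B, o) = 2*o (c(B, o) = o + o = 2*o)
((26 + 27*(-17)) + 1391) + c(-15, z(r(-2), 8)) = ((26 + 27*(-17)) + 1391) + 2*(2*8*(8 + 6*(-2))) = ((26 - 459) + 1391) + 2*(2*8*(8 - 12)) = (-433 + 1391) + 2*(2*8*(-4)) = 958 + 2*(-64) = 958 - 128 = 830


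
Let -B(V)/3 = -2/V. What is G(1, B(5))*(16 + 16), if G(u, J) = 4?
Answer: 128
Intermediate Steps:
B(V) = 6/V (B(V) = -(-6)/V = 6/V)
G(1, B(5))*(16 + 16) = 4*(16 + 16) = 4*32 = 128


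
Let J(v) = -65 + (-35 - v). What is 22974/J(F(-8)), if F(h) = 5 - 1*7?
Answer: -1641/7 ≈ -234.43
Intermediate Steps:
F(h) = -2 (F(h) = 5 - 7 = -2)
J(v) = -100 - v
22974/J(F(-8)) = 22974/(-100 - 1*(-2)) = 22974/(-100 + 2) = 22974/(-98) = 22974*(-1/98) = -1641/7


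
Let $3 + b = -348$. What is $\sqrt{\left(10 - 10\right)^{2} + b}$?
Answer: $3 i \sqrt{39} \approx 18.735 i$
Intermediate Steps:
$b = -351$ ($b = -3 - 348 = -351$)
$\sqrt{\left(10 - 10\right)^{2} + b} = \sqrt{\left(10 - 10\right)^{2} - 351} = \sqrt{0^{2} - 351} = \sqrt{0 - 351} = \sqrt{-351} = 3 i \sqrt{39}$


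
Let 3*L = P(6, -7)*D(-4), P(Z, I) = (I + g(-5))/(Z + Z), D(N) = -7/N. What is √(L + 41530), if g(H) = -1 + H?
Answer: √5980229/12 ≈ 203.79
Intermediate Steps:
P(Z, I) = (-6 + I)/(2*Z) (P(Z, I) = (I + (-1 - 5))/(Z + Z) = (I - 6)/((2*Z)) = (-6 + I)*(1/(2*Z)) = (-6 + I)/(2*Z))
L = -91/144 (L = (((½)*(-6 - 7)/6)*(-7/(-4)))/3 = (((½)*(⅙)*(-13))*(-7*(-¼)))/3 = (-13/12*7/4)/3 = (⅓)*(-91/48) = -91/144 ≈ -0.63194)
√(L + 41530) = √(-91/144 + 41530) = √(5980229/144) = √5980229/12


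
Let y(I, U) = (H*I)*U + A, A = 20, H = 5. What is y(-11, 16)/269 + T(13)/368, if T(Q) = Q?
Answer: -312983/98992 ≈ -3.1617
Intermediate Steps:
y(I, U) = 20 + 5*I*U (y(I, U) = (5*I)*U + 20 = 5*I*U + 20 = 20 + 5*I*U)
y(-11, 16)/269 + T(13)/368 = (20 + 5*(-11)*16)/269 + 13/368 = (20 - 880)*(1/269) + 13*(1/368) = -860*1/269 + 13/368 = -860/269 + 13/368 = -312983/98992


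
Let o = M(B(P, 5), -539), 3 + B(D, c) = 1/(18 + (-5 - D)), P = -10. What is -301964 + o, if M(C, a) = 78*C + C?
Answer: -6950544/23 ≈ -3.0220e+5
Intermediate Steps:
B(D, c) = -3 + 1/(13 - D) (B(D, c) = -3 + 1/(18 + (-5 - D)) = -3 + 1/(13 - D))
M(C, a) = 79*C
o = -5372/23 (o = 79*((38 - 3*(-10))/(-13 - 10)) = 79*((38 + 30)/(-23)) = 79*(-1/23*68) = 79*(-68/23) = -5372/23 ≈ -233.57)
-301964 + o = -301964 - 5372/23 = -6950544/23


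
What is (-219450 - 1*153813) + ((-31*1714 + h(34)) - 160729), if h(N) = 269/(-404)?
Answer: -237199173/404 ≈ -5.8713e+5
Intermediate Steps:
h(N) = -269/404 (h(N) = 269*(-1/404) = -269/404)
(-219450 - 1*153813) + ((-31*1714 + h(34)) - 160729) = (-219450 - 1*153813) + ((-31*1714 - 269/404) - 160729) = (-219450 - 153813) + ((-53134 - 269/404) - 160729) = -373263 + (-21466405/404 - 160729) = -373263 - 86400921/404 = -237199173/404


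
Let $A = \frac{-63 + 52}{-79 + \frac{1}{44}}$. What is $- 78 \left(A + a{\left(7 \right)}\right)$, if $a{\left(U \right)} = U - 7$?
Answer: $- \frac{37752}{3475} \approx -10.864$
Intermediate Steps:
$a{\left(U \right)} = -7 + U$
$A = \frac{484}{3475}$ ($A = - \frac{11}{-79 + \frac{1}{44}} = - \frac{11}{- \frac{3475}{44}} = \left(-11\right) \left(- \frac{44}{3475}\right) = \frac{484}{3475} \approx 0.13928$)
$- 78 \left(A + a{\left(7 \right)}\right) = - 78 \left(\frac{484}{3475} + \left(-7 + 7\right)\right) = - 78 \left(\frac{484}{3475} + 0\right) = \left(-78\right) \frac{484}{3475} = - \frac{37752}{3475}$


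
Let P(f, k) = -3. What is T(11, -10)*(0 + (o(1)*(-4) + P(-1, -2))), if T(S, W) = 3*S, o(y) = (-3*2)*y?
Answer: 693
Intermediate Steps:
o(y) = -6*y
T(11, -10)*(0 + (o(1)*(-4) + P(-1, -2))) = (3*11)*(0 + (-6*1*(-4) - 3)) = 33*(0 + (-6*(-4) - 3)) = 33*(0 + (24 - 3)) = 33*(0 + 21) = 33*21 = 693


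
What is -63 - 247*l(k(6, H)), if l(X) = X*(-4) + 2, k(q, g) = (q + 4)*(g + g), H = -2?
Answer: -40077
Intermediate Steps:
k(q, g) = 2*g*(4 + q) (k(q, g) = (4 + q)*(2*g) = 2*g*(4 + q))
l(X) = 2 - 4*X (l(X) = -4*X + 2 = 2 - 4*X)
-63 - 247*l(k(6, H)) = -63 - 247*(2 - 8*(-2)*(4 + 6)) = -63 - 247*(2 - 8*(-2)*10) = -63 - 247*(2 - 4*(-40)) = -63 - 247*(2 + 160) = -63 - 247*162 = -63 - 40014 = -40077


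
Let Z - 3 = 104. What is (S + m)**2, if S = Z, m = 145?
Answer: 63504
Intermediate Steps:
Z = 107 (Z = 3 + 104 = 107)
S = 107
(S + m)**2 = (107 + 145)**2 = 252**2 = 63504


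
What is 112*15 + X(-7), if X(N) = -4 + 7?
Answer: 1683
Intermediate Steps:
X(N) = 3
112*15 + X(-7) = 112*15 + 3 = 1680 + 3 = 1683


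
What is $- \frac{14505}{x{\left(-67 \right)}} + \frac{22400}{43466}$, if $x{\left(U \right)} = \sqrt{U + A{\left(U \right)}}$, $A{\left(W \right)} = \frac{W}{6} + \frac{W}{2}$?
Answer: $\frac{11200}{21733} + \frac{2901 i \sqrt{1005}}{67} \approx 0.51535 + 1372.6 i$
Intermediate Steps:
$A{\left(W \right)} = \frac{2 W}{3}$ ($A{\left(W \right)} = W \frac{1}{6} + W \frac{1}{2} = \frac{W}{6} + \frac{W}{2} = \frac{2 W}{3}$)
$x{\left(U \right)} = \frac{\sqrt{15} \sqrt{U}}{3}$ ($x{\left(U \right)} = \sqrt{U + \frac{2 U}{3}} = \sqrt{\frac{5 U}{3}} = \frac{\sqrt{15} \sqrt{U}}{3}$)
$- \frac{14505}{x{\left(-67 \right)}} + \frac{22400}{43466} = - \frac{14505}{\frac{1}{3} \sqrt{15} \sqrt{-67}} + \frac{22400}{43466} = - \frac{14505}{\frac{1}{3} \sqrt{15} i \sqrt{67}} + 22400 \cdot \frac{1}{43466} = - \frac{14505}{\frac{1}{3} i \sqrt{1005}} + \frac{11200}{21733} = - 14505 \left(- \frac{i \sqrt{1005}}{335}\right) + \frac{11200}{21733} = \frac{2901 i \sqrt{1005}}{67} + \frac{11200}{21733} = \frac{11200}{21733} + \frac{2901 i \sqrt{1005}}{67}$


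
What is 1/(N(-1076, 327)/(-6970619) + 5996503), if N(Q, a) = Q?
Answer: 6970619/41799337746433 ≈ 1.6676e-7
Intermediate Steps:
1/(N(-1076, 327)/(-6970619) + 5996503) = 1/(-1076/(-6970619) + 5996503) = 1/(-1076*(-1/6970619) + 5996503) = 1/(1076/6970619 + 5996503) = 1/(41799337746433/6970619) = 6970619/41799337746433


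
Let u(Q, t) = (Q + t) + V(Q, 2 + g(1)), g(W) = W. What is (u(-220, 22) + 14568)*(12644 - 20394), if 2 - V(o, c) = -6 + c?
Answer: -111406250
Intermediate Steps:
V(o, c) = 8 - c (V(o, c) = 2 - (-6 + c) = 2 + (6 - c) = 8 - c)
u(Q, t) = 5 + Q + t (u(Q, t) = (Q + t) + (8 - (2 + 1)) = (Q + t) + (8 - 1*3) = (Q + t) + (8 - 3) = (Q + t) + 5 = 5 + Q + t)
(u(-220, 22) + 14568)*(12644 - 20394) = ((5 - 220 + 22) + 14568)*(12644 - 20394) = (-193 + 14568)*(-7750) = 14375*(-7750) = -111406250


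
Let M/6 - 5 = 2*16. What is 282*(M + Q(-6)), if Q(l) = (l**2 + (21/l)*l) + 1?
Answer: 78960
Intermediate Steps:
M = 222 (M = 30 + 6*(2*16) = 30 + 6*32 = 30 + 192 = 222)
Q(l) = 22 + l**2 (Q(l) = (l**2 + 21) + 1 = (21 + l**2) + 1 = 22 + l**2)
282*(M + Q(-6)) = 282*(222 + (22 + (-6)**2)) = 282*(222 + (22 + 36)) = 282*(222 + 58) = 282*280 = 78960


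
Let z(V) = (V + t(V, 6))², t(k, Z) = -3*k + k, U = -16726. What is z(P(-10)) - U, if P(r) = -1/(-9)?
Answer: 1354807/81 ≈ 16726.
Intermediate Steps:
t(k, Z) = -2*k
P(r) = ⅑ (P(r) = -1*(-⅑) = ⅑)
z(V) = V² (z(V) = (V - 2*V)² = (-V)² = V²)
z(P(-10)) - U = (⅑)² - 1*(-16726) = 1/81 + 16726 = 1354807/81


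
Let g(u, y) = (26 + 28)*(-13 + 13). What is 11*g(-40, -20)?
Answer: 0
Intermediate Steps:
g(u, y) = 0 (g(u, y) = 54*0 = 0)
11*g(-40, -20) = 11*0 = 0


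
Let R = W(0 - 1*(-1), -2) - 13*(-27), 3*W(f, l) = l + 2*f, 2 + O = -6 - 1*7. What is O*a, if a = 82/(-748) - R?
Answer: 1969725/374 ≈ 5266.6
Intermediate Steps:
O = -15 (O = -2 + (-6 - 1*7) = -2 + (-6 - 7) = -2 - 13 = -15)
W(f, l) = l/3 + 2*f/3 (W(f, l) = (l + 2*f)/3 = l/3 + 2*f/3)
R = 351 (R = ((⅓)*(-2) + 2*(0 - 1*(-1))/3) - 13*(-27) = (-⅔ + 2*(0 + 1)/3) + 351 = (-⅔ + (⅔)*1) + 351 = (-⅔ + ⅔) + 351 = 0 + 351 = 351)
a = -131315/374 (a = 82/(-748) - 1*351 = 82*(-1/748) - 351 = -41/374 - 351 = -131315/374 ≈ -351.11)
O*a = -15*(-131315/374) = 1969725/374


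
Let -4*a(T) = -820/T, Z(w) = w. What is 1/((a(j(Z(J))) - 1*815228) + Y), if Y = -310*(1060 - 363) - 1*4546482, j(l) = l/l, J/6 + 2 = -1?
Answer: -1/5577575 ≈ -1.7929e-7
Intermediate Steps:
J = -18 (J = -12 + 6*(-1) = -12 - 6 = -18)
j(l) = 1
a(T) = 205/T (a(T) = -(-205)/T = 205/T)
Y = -4762552 (Y = -310*697 - 4546482 = -216070 - 4546482 = -4762552)
1/((a(j(Z(J))) - 1*815228) + Y) = 1/((205/1 - 1*815228) - 4762552) = 1/((205*1 - 815228) - 4762552) = 1/((205 - 815228) - 4762552) = 1/(-815023 - 4762552) = 1/(-5577575) = -1/5577575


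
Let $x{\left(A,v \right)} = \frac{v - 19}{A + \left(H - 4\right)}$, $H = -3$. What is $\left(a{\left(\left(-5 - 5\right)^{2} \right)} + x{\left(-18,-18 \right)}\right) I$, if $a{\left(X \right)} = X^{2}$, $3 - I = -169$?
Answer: $\frac{43006364}{25} \approx 1.7203 \cdot 10^{6}$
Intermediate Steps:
$I = 172$ ($I = 3 - -169 = 3 + 169 = 172$)
$x{\left(A,v \right)} = \frac{-19 + v}{-7 + A}$ ($x{\left(A,v \right)} = \frac{v - 19}{A - 7} = \frac{-19 + v}{A - 7} = \frac{-19 + v}{-7 + A}$)
$\left(a{\left(\left(-5 - 5\right)^{2} \right)} + x{\left(-18,-18 \right)}\right) I = \left(\left(\left(-5 - 5\right)^{2}\right)^{2} + \frac{-19 - 18}{-7 - 18}\right) 172 = \left(\left(\left(-10\right)^{2}\right)^{2} + \frac{1}{-25} \left(-37\right)\right) 172 = \left(100^{2} - - \frac{37}{25}\right) 172 = \left(10000 + \frac{37}{25}\right) 172 = \frac{250037}{25} \cdot 172 = \frac{43006364}{25}$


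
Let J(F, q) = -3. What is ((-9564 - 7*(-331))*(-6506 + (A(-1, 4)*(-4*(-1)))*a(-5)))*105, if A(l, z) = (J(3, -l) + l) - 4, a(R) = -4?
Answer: 4853243430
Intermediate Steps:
A(l, z) = -7 + l (A(l, z) = (-3 + l) - 4 = -7 + l)
((-9564 - 7*(-331))*(-6506 + (A(-1, 4)*(-4*(-1)))*a(-5)))*105 = ((-9564 - 7*(-331))*(-6506 + ((-7 - 1)*(-4*(-1)))*(-4)))*105 = ((-9564 + 2317)*(-6506 - 8*4*(-4)))*105 = -7247*(-6506 - 32*(-4))*105 = -7247*(-6506 + 128)*105 = -7247*(-6378)*105 = 46221366*105 = 4853243430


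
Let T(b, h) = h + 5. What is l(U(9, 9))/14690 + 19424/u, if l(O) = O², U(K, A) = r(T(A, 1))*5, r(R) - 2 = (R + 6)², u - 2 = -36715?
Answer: 1927901914/53931397 ≈ 35.747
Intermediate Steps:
u = -36713 (u = 2 - 36715 = -36713)
T(b, h) = 5 + h
r(R) = 2 + (6 + R)² (r(R) = 2 + (R + 6)² = 2 + (6 + R)²)
U(K, A) = 730 (U(K, A) = (2 + (6 + (5 + 1))²)*5 = (2 + (6 + 6)²)*5 = (2 + 12²)*5 = (2 + 144)*5 = 146*5 = 730)
l(U(9, 9))/14690 + 19424/u = 730²/14690 + 19424/(-36713) = 532900*(1/14690) + 19424*(-1/36713) = 53290/1469 - 19424/36713 = 1927901914/53931397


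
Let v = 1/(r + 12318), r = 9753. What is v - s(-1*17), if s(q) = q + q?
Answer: 750415/22071 ≈ 34.000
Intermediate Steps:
s(q) = 2*q
v = 1/22071 (v = 1/(9753 + 12318) = 1/22071 ≈ 4.5308e-5)
v - s(-1*17) = 1/22071 - 2*(-1*17) = 1/22071 - 2*(-17) = 1/22071 - 1*(-34) = 1/22071 + 34 = 750415/22071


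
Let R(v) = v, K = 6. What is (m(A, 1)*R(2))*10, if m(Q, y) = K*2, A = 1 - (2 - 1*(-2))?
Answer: 240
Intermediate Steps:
A = -3 (A = 1 - (2 + 2) = 1 - 1*4 = 1 - 4 = -3)
m(Q, y) = 12 (m(Q, y) = 6*2 = 12)
(m(A, 1)*R(2))*10 = (12*2)*10 = 24*10 = 240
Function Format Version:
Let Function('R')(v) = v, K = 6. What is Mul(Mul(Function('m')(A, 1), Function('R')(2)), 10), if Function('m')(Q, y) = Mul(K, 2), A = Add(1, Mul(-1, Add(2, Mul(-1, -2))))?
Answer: 240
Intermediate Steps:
A = -3 (A = Add(1, Mul(-1, Add(2, 2))) = Add(1, Mul(-1, 4)) = Add(1, -4) = -3)
Function('m')(Q, y) = 12 (Function('m')(Q, y) = Mul(6, 2) = 12)
Mul(Mul(Function('m')(A, 1), Function('R')(2)), 10) = Mul(Mul(12, 2), 10) = Mul(24, 10) = 240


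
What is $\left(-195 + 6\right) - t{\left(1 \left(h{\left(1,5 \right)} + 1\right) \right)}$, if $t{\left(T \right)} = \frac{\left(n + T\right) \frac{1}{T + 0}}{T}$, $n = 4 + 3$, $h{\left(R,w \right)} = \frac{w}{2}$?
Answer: $- \frac{1329}{7} \approx -189.86$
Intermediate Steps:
$h{\left(R,w \right)} = \frac{w}{2}$ ($h{\left(R,w \right)} = w \frac{1}{2} = \frac{w}{2}$)
$n = 7$
$t{\left(T \right)} = \frac{7 + T}{T^{2}}$ ($t{\left(T \right)} = \frac{\left(7 + T\right) \frac{1}{T + 0}}{T} = \frac{\left(7 + T\right) \frac{1}{T}}{T} = \frac{\frac{1}{T} \left(7 + T\right)}{T} = \frac{7 + T}{T^{2}}$)
$\left(-195 + 6\right) - t{\left(1 \left(h{\left(1,5 \right)} + 1\right) \right)} = \left(-195 + 6\right) - \frac{7 + 1 \left(\frac{1}{2} \cdot 5 + 1\right)}{\left(\frac{1}{2} \cdot 5 + 1\right)^{2}} = -189 - \frac{7 + 1 \left(\frac{5}{2} + 1\right)}{\left(\frac{5}{2} + 1\right)^{2}} = -189 - \frac{7 + 1 \cdot \frac{7}{2}}{\frac{49}{4}} = -189 - \frac{7 + \frac{7}{2}}{\frac{49}{4}} = -189 - \frac{4}{49} \cdot \frac{21}{2} = -189 - \frac{6}{7} = - \frac{1329}{7}$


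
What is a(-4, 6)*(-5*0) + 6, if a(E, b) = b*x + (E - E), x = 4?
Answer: 6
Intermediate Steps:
a(E, b) = 4*b (a(E, b) = b*4 + (E - E) = 4*b + 0 = 4*b)
a(-4, 6)*(-5*0) + 6 = (4*6)*(-5*0) + 6 = 24*0 + 6 = 0 + 6 = 6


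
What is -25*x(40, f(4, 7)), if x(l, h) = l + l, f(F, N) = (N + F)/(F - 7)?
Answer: -2000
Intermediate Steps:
f(F, N) = (F + N)/(-7 + F)
x(l, h) = 2*l
-25*x(40, f(4, 7)) = -50*40 = -25*80 = -2000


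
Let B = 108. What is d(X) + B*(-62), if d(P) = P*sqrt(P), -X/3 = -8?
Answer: -6696 + 48*sqrt(6) ≈ -6578.4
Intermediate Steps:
X = 24 (X = -3*(-8) = 24)
d(P) = P**(3/2)
d(X) + B*(-62) = 24**(3/2) + 108*(-62) = 48*sqrt(6) - 6696 = -6696 + 48*sqrt(6)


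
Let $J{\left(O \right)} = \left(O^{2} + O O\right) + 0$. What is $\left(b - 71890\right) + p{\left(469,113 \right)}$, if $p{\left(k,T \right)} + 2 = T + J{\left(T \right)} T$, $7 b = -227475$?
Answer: $\frac{19470630}{7} \approx 2.7815 \cdot 10^{6}$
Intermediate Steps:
$b = - \frac{227475}{7}$ ($b = \frac{1}{7} \left(-227475\right) = - \frac{227475}{7} \approx -32496.0$)
$J{\left(O \right)} = 2 O^{2}$ ($J{\left(O \right)} = \left(O^{2} + O^{2}\right) + 0 = 2 O^{2} + 0 = 2 O^{2}$)
$p{\left(k,T \right)} = -2 + T + 2 T^{3}$ ($p{\left(k,T \right)} = -2 + \left(T + 2 T^{2} T\right) = -2 + \left(T + 2 T^{3}\right) = -2 + T + 2 T^{3}$)
$\left(b - 71890\right) + p{\left(469,113 \right)} = \left(- \frac{227475}{7} - 71890\right) + \left(-2 + 113 + 2 \cdot 113^{3}\right) = - \frac{730705}{7} + \left(-2 + 113 + 2 \cdot 1442897\right) = - \frac{730705}{7} + \left(-2 + 113 + 2885794\right) = - \frac{730705}{7} + 2885905 = \frac{19470630}{7}$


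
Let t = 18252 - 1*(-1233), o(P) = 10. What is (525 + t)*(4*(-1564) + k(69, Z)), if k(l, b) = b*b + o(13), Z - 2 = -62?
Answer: -52946460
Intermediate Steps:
Z = -60 (Z = 2 - 62 = -60)
k(l, b) = 10 + b² (k(l, b) = b*b + 10 = b² + 10 = 10 + b²)
t = 19485 (t = 18252 + 1233 = 19485)
(525 + t)*(4*(-1564) + k(69, Z)) = (525 + 19485)*(4*(-1564) + (10 + (-60)²)) = 20010*(-6256 + (10 + 3600)) = 20010*(-6256 + 3610) = 20010*(-2646) = -52946460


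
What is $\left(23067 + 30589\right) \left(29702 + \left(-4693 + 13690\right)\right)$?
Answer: $2076433544$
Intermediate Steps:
$\left(23067 + 30589\right) \left(29702 + \left(-4693 + 13690\right)\right) = 53656 \left(29702 + 8997\right) = 53656 \cdot 38699 = 2076433544$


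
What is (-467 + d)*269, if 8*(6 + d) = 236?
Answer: -238603/2 ≈ -1.1930e+5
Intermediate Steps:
d = 47/2 (d = -6 + (⅛)*236 = -6 + 59/2 = 47/2 ≈ 23.500)
(-467 + d)*269 = (-467 + 47/2)*269 = -887/2*269 = -238603/2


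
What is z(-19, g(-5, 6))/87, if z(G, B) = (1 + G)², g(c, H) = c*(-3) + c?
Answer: 108/29 ≈ 3.7241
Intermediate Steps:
g(c, H) = -2*c (g(c, H) = -3*c + c = -2*c)
z(-19, g(-5, 6))/87 = (1 - 19)²/87 = (-18)²*(1/87) = 324*(1/87) = 108/29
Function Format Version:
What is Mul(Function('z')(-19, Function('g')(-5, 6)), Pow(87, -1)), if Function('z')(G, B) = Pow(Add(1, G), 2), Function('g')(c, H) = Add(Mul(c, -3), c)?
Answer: Rational(108, 29) ≈ 3.7241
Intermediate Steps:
Function('g')(c, H) = Mul(-2, c) (Function('g')(c, H) = Add(Mul(-3, c), c) = Mul(-2, c))
Mul(Function('z')(-19, Function('g')(-5, 6)), Pow(87, -1)) = Mul(Pow(Add(1, -19), 2), Pow(87, -1)) = Mul(Pow(-18, 2), Rational(1, 87)) = Mul(324, Rational(1, 87)) = Rational(108, 29)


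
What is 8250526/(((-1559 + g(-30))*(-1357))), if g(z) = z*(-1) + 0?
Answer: 8250526/2074853 ≈ 3.9764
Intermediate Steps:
g(z) = -z (g(z) = -z + 0 = -z)
8250526/(((-1559 + g(-30))*(-1357))) = 8250526/(((-1559 - 1*(-30))*(-1357))) = 8250526/(((-1559 + 30)*(-1357))) = 8250526/((-1529*(-1357))) = 8250526/2074853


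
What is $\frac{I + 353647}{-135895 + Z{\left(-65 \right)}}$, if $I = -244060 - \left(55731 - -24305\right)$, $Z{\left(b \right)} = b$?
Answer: $- \frac{29551}{135960} \approx -0.21735$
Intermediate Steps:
$I = -324096$ ($I = -244060 - \left(55731 + 24305\right) = -244060 - 80036 = -324096$)
$\frac{I + 353647}{-135895 + Z{\left(-65 \right)}} = \frac{-324096 + 353647}{-135895 - 65} = \frac{29551}{-135960} = 29551 \left(- \frac{1}{135960}\right) = - \frac{29551}{135960}$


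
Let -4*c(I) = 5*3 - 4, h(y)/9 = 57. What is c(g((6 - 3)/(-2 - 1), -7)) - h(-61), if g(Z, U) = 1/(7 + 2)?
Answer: -2063/4 ≈ -515.75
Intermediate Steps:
h(y) = 513 (h(y) = 9*57 = 513)
g(Z, U) = ⅑ (g(Z, U) = 1/9 = ⅑)
c(I) = -11/4 (c(I) = -(5*3 - 4)/4 = -(15 - 4)/4 = -¼*11 = -11/4)
c(g((6 - 3)/(-2 - 1), -7)) - h(-61) = -11/4 - 1*513 = -11/4 - 513 = -2063/4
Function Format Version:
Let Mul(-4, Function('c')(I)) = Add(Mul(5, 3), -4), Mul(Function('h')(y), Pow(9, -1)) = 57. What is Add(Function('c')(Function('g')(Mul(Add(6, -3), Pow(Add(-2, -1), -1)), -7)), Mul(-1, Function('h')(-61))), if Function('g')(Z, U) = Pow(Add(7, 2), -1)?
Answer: Rational(-2063, 4) ≈ -515.75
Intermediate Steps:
Function('h')(y) = 513 (Function('h')(y) = Mul(9, 57) = 513)
Function('g')(Z, U) = Rational(1, 9) (Function('g')(Z, U) = Pow(9, -1) = Rational(1, 9))
Function('c')(I) = Rational(-11, 4) (Function('c')(I) = Mul(Rational(-1, 4), Add(Mul(5, 3), -4)) = Mul(Rational(-1, 4), Add(15, -4)) = Mul(Rational(-1, 4), 11) = Rational(-11, 4))
Add(Function('c')(Function('g')(Mul(Add(6, -3), Pow(Add(-2, -1), -1)), -7)), Mul(-1, Function('h')(-61))) = Add(Rational(-11, 4), Mul(-1, 513)) = Add(Rational(-11, 4), -513) = Rational(-2063, 4)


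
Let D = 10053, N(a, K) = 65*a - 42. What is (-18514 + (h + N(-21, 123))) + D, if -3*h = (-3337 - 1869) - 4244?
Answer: -6718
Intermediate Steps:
N(a, K) = -42 + 65*a
h = 3150 (h = -((-3337 - 1869) - 4244)/3 = -(-5206 - 4244)/3 = -⅓*(-9450) = 3150)
(-18514 + (h + N(-21, 123))) + D = (-18514 + (3150 + (-42 + 65*(-21)))) + 10053 = (-18514 + (3150 + (-42 - 1365))) + 10053 = (-18514 + (3150 - 1407)) + 10053 = (-18514 + 1743) + 10053 = -16771 + 10053 = -6718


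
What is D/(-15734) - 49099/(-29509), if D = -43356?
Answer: 1025957935/232147303 ≈ 4.4194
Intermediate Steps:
D/(-15734) - 49099/(-29509) = -43356/(-15734) - 49099/(-29509) = -43356*(-1/15734) - 49099*(-1/29509) = 21678/7867 + 49099/29509 = 1025957935/232147303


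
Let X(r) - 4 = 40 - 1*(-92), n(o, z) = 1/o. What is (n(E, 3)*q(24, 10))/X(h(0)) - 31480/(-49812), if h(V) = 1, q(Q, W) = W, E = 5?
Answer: 547613/846804 ≈ 0.64668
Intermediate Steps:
X(r) = 136 (X(r) = 4 + (40 - 1*(-92)) = 4 + (40 + 92) = 4 + 132 = 136)
(n(E, 3)*q(24, 10))/X(h(0)) - 31480/(-49812) = (10/5)/136 - 31480/(-49812) = ((⅕)*10)*(1/136) - 31480*(-1/49812) = 2*(1/136) + 7870/12453 = 1/68 + 7870/12453 = 547613/846804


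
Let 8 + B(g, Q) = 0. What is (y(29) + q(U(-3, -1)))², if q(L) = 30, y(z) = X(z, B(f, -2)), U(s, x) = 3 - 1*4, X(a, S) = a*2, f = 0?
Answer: 7744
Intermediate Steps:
B(g, Q) = -8 (B(g, Q) = -8 + 0 = -8)
X(a, S) = 2*a
U(s, x) = -1 (U(s, x) = 3 - 4 = -1)
y(z) = 2*z
(y(29) + q(U(-3, -1)))² = (2*29 + 30)² = (58 + 30)² = 88² = 7744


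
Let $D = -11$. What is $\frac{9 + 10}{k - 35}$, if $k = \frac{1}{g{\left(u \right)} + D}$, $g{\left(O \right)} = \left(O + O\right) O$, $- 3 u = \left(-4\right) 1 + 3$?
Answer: $- \frac{1843}{3404} \approx -0.54142$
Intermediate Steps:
$u = \frac{1}{3}$ ($u = - \frac{\left(-4\right) 1 + 3}{3} = - \frac{-4 + 3}{3} = \left(- \frac{1}{3}\right) \left(-1\right) = \frac{1}{3} \approx 0.33333$)
$g{\left(O \right)} = 2 O^{2}$ ($g{\left(O \right)} = 2 O O = 2 O^{2}$)
$k = - \frac{9}{97}$ ($k = \frac{1}{\frac{2}{9} - 11} = \frac{1}{- \frac{97}{9}} = - \frac{9}{97} \approx -0.092783$)
$\frac{9 + 10}{k - 35} = \frac{9 + 10}{- \frac{9}{97} - 35} = \frac{1}{- \frac{3404}{97}} \cdot 19 = \left(- \frac{97}{3404}\right) 19 = - \frac{1843}{3404}$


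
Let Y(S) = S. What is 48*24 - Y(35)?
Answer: 1117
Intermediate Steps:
48*24 - Y(35) = 48*24 - 1*35 = 1152 - 35 = 1117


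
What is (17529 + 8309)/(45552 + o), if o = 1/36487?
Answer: 942751106/1662055825 ≈ 0.56722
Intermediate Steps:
o = 1/36487 ≈ 2.7407e-5
(17529 + 8309)/(45552 + o) = (17529 + 8309)/(45552 + 1/36487) = 25838/(1662055825/36487) = 25838*(36487/1662055825) = 942751106/1662055825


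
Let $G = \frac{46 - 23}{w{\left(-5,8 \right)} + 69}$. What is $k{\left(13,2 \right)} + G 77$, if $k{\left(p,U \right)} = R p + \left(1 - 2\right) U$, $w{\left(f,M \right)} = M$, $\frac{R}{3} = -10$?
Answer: $-369$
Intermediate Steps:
$R = -30$ ($R = 3 \left(-10\right) = -30$)
$G = \frac{23}{77}$ ($G = \frac{46 - 23}{8 + 69} = \frac{23}{77} \approx 0.2987$)
$k{\left(p,U \right)} = - U - 30 p$ ($k{\left(p,U \right)} = - 30 p + \left(1 - 2\right) U = - 30 p - U = - U - 30 p$)
$k{\left(13,2 \right)} + G 77 = \left(\left(-1\right) 2 - 390\right) + \frac{23}{77} \cdot 77 = \left(-2 - 390\right) + 23 = -392 + 23 = -369$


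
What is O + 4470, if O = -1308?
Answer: 3162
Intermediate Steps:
O + 4470 = -1308 + 4470 = 3162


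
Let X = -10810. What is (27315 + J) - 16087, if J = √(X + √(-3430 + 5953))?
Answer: 11228 + √(-10810 + 29*√3) ≈ 11228.0 + 103.73*I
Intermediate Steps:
J = √(-10810 + 29*√3) (J = √(-10810 + √(-3430 + 5953)) = √(-10810 + √2523) = √(-10810 + 29*√3) ≈ 103.73*I)
(27315 + J) - 16087 = (27315 + √(-10810 + 29*√3)) - 16087 = 11228 + √(-10810 + 29*√3)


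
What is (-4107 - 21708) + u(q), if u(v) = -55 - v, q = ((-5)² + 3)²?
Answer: -26654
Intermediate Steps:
q = 784 (q = (25 + 3)² = 28² = 784)
(-4107 - 21708) + u(q) = (-4107 - 21708) + (-55 - 1*784) = -25815 + (-55 - 784) = -25815 - 839 = -26654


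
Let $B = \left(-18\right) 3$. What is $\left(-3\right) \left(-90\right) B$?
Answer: $-14580$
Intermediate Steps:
$B = -54$
$\left(-3\right) \left(-90\right) B = \left(-3\right) \left(-90\right) \left(-54\right) = 270 \left(-54\right) = -14580$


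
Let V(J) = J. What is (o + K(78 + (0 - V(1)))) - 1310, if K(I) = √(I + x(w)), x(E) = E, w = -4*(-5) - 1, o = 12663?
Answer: 11353 + 4*√6 ≈ 11363.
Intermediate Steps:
w = 19 (w = 20 - 1 = 19)
K(I) = √(19 + I) (K(I) = √(I + 19) = √(19 + I))
(o + K(78 + (0 - V(1)))) - 1310 = (12663 + √(19 + (78 + (0 - 1*1)))) - 1310 = (12663 + √(19 + (78 + (0 - 1)))) - 1310 = (12663 + √(19 + (78 - 1))) - 1310 = (12663 + √(19 + 77)) - 1310 = (12663 + √96) - 1310 = (12663 + 4*√6) - 1310 = 11353 + 4*√6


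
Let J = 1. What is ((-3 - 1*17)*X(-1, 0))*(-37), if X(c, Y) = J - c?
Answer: 1480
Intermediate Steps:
X(c, Y) = 1 - c
((-3 - 1*17)*X(-1, 0))*(-37) = ((-3 - 1*17)*(1 - 1*(-1)))*(-37) = ((-3 - 17)*(1 + 1))*(-37) = -20*2*(-37) = -40*(-37) = 1480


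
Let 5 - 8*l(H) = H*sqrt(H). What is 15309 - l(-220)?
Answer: 122467/8 - 55*I*sqrt(55) ≈ 15308.0 - 407.89*I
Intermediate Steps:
l(H) = 5/8 - H**(3/2)/8 (l(H) = 5/8 - H*sqrt(H)/8 = 5/8 - H**(3/2)/8)
15309 - l(-220) = 15309 - (5/8 - (-55)*I*sqrt(55)) = 15309 - (5/8 + 55*I*sqrt(55)) = 15309 + (-5/8 - 55*I*sqrt(55)) = 122467/8 - 55*I*sqrt(55)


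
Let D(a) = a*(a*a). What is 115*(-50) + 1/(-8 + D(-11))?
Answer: -7699251/1339 ≈ -5750.0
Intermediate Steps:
D(a) = a³ (D(a) = a*a² = a³)
115*(-50) + 1/(-8 + D(-11)) = 115*(-50) + 1/(-8 + (-11)³) = -5750 + 1/(-8 - 1331) = -5750 + 1/(-1339) = -5750 - 1/1339 = -7699251/1339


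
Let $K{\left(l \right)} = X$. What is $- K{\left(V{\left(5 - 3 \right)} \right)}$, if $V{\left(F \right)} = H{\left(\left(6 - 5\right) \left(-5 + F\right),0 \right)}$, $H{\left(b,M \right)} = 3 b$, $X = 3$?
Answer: $-3$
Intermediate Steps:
$V{\left(F \right)} = -15 + 3 F$ ($V{\left(F \right)} = 3 \left(6 - 5\right) \left(-5 + F\right) = 3 \cdot 1 \left(-5 + F\right) = 3 \left(-5 + F\right) = -15 + 3 F$)
$K{\left(l \right)} = 3$
$- K{\left(V{\left(5 - 3 \right)} \right)} = \left(-1\right) 3 = -3$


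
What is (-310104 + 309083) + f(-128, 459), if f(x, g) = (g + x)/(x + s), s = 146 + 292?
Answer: -316179/310 ≈ -1019.9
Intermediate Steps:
s = 438
f(x, g) = (g + x)/(438 + x) (f(x, g) = (g + x)/(x + 438) = (g + x)/(438 + x))
(-310104 + 309083) + f(-128, 459) = (-310104 + 309083) + (459 - 128)/(438 - 128) = -1021 + 331/310 = -316179/310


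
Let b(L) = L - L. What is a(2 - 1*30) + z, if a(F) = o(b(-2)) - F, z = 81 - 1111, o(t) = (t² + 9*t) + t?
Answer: -1002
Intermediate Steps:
b(L) = 0
o(t) = t² + 10*t
z = -1030
a(F) = -F (a(F) = 0*(10 + 0) - F = 0*10 - F = 0 - F = -F)
a(2 - 1*30) + z = -(2 - 1*30) - 1030 = -(2 - 30) - 1030 = -1*(-28) - 1030 = 28 - 1030 = -1002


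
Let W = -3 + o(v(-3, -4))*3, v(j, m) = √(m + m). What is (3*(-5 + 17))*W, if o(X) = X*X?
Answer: -972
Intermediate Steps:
v(j, m) = √2*√m (v(j, m) = √(2*m) = √2*√m)
o(X) = X²
W = -27 (W = -3 + (√2*√(-4))²*3 = -3 + (√2*(2*I))²*3 = -3 + (2*I*√2)²*3 = -3 - 8*3 = -3 - 24 = -27)
(3*(-5 + 17))*W = (3*(-5 + 17))*(-27) = (3*12)*(-27) = 36*(-27) = -972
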